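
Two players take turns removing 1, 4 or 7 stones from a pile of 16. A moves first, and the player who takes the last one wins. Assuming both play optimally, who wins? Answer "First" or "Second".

Second

Compute winning (W) and losing (L) positions by backward induction:
i:   0  1  2  3  4  5  6  7  8  9 10 11 12 13 14 15 16
     L  W  L  W  W  L  W  W  L  W  L  W  W  L  W  W  L
Position 16 is L, so the second player wins.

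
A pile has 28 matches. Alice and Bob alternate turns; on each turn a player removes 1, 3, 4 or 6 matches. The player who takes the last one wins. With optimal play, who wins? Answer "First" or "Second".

Second

Positions where the player to move wins (W) vs loses (L):
i:   0  1  2  3  4  5  6  7  8  9 10 11 12 13 14 15 16 17 18 19 20 21 22 23 24 25 26 27 28
     L  W  L  W  W  W  W  L  W  L  W  W  W  W  L  W  L  W  W  W  W  L  W  L  W  W  W  W  L
Position 28 is L, so the second player wins.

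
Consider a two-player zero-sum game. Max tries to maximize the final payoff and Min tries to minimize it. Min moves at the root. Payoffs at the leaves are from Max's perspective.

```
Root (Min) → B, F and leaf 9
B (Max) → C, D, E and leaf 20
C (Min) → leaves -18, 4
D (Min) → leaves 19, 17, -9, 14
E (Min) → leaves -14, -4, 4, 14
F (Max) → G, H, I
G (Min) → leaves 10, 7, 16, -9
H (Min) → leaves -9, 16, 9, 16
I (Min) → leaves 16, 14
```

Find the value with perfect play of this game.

C (Min): min(-18, 4) = -18
D (Min): min(19, 17, -9, 14) = -9
E (Min): min(-14, -4, 4, 14) = -14
B (Max): max(-18, -9, -14, 20) = 20
G (Min): min(10, 7, 16, -9) = -9
H (Min): min(-9, 16, 9, 16) = -9
I (Min): min(16, 14) = 14
F (Max): max(-9, -9, 14) = 14
Root (Min): min(20, 14, 9) = 9

9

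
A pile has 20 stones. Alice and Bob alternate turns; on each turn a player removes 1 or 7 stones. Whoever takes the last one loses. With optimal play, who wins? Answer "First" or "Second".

i:   0  1  2  3  4  5  6  7  8  9 10 11 12 13 14 15 16 17 18 19 20
     W  L  W  L  W  L  W  L  W  L  W  L  W  L  W  L  W  L  W  L  W
Position 20 is W, so the first player wins.

First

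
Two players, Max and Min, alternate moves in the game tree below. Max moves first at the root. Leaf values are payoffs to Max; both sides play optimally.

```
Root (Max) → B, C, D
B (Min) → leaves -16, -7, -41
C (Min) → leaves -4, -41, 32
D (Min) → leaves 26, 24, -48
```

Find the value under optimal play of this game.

-41

B (Min): min(-16, -7, -41) = -41
C (Min): min(-4, -41, 32) = -41
D (Min): min(26, 24, -48) = -48
Root (Max): max(-41, -41, -48) = -41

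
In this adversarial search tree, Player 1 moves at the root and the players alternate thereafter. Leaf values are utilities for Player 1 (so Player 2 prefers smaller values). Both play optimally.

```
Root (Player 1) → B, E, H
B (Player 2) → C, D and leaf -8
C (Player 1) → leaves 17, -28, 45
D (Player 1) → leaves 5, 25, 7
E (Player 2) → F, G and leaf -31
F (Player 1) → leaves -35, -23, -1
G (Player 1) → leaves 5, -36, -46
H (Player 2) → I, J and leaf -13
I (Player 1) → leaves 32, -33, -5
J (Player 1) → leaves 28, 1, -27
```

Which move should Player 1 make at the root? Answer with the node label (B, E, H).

C (Player 1): max(17, -28, 45) = 45
D (Player 1): max(5, 25, 7) = 25
B (Player 2): min(45, 25, -8) = -8
F (Player 1): max(-35, -23, -1) = -1
G (Player 1): max(5, -36, -46) = 5
E (Player 2): min(-1, 5, -31) = -31
I (Player 1): max(32, -33, -5) = 32
J (Player 1): max(28, 1, -27) = 28
H (Player 2): min(32, 28, -13) = -13
Root (Player 1): max(-8, -31, -13) = -8
Player 1 picks the child with the highest value: B (value -8).

B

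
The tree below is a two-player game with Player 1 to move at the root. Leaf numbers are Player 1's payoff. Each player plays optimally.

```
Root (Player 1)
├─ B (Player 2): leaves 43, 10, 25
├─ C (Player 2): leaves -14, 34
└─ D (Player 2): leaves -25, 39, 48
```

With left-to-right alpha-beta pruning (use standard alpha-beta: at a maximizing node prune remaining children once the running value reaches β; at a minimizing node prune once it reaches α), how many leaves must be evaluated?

5

B [α=-∞,β=+∞]: v=10
C [α=10,β=+∞]: v=-14 after child 1 ≤ α → α-cutoff, skip 1
D [α=10,β=+∞]: v=-25 after child 1 ≤ α → α-cutoff, skip 2
Root [α=-∞,β=+∞]: v=10
Leaves evaluated: 5 of 8.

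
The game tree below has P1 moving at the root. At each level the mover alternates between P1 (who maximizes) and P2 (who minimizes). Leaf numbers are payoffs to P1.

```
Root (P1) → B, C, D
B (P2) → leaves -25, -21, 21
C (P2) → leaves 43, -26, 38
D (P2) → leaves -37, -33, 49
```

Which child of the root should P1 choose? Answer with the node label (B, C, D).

B (P2): min(-25, -21, 21) = -25
C (P2): min(43, -26, 38) = -26
D (P2): min(-37, -33, 49) = -37
Root (P1): max(-25, -26, -37) = -25
P1 picks the child with the highest value: B (value -25).

B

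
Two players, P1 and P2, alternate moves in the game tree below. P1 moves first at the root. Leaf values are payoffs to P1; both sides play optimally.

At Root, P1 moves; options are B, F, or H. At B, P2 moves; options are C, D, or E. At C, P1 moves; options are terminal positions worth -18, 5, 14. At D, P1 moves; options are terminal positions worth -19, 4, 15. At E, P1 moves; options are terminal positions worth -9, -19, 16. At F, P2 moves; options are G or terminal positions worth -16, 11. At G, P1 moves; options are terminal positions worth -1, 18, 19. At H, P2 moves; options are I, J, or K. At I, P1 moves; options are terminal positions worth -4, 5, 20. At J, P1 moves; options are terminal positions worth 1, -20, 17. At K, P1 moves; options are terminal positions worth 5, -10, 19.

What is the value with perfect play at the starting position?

C (P1): max(-18, 5, 14) = 14
D (P1): max(-19, 4, 15) = 15
E (P1): max(-9, -19, 16) = 16
B (P2): min(14, 15, 16) = 14
G (P1): max(-1, 18, 19) = 19
F (P2): min(19, -16, 11) = -16
I (P1): max(-4, 5, 20) = 20
J (P1): max(1, -20, 17) = 17
K (P1): max(5, -10, 19) = 19
H (P2): min(20, 17, 19) = 17
Root (P1): max(14, -16, 17) = 17

17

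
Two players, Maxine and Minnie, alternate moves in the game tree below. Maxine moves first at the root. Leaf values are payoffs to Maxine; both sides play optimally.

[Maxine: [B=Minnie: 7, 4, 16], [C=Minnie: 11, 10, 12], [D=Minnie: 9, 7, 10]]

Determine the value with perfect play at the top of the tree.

10

B (Minnie): min(7, 4, 16) = 4
C (Minnie): min(11, 10, 12) = 10
D (Minnie): min(9, 7, 10) = 7
Root (Maxine): max(4, 10, 7) = 10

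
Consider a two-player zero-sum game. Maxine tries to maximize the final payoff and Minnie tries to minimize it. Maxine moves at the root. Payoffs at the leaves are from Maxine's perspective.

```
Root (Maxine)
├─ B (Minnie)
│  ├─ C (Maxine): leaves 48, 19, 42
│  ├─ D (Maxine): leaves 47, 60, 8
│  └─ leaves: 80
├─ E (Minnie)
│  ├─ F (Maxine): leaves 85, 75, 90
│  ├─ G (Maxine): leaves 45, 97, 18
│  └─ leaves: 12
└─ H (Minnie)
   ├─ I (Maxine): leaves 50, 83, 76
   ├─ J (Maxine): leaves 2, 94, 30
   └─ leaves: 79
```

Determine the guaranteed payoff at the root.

C (Maxine): max(48, 19, 42) = 48
D (Maxine): max(47, 60, 8) = 60
B (Minnie): min(48, 60, 80) = 48
F (Maxine): max(85, 75, 90) = 90
G (Maxine): max(45, 97, 18) = 97
E (Minnie): min(90, 97, 12) = 12
I (Maxine): max(50, 83, 76) = 83
J (Maxine): max(2, 94, 30) = 94
H (Minnie): min(83, 94, 79) = 79
Root (Maxine): max(48, 12, 79) = 79

79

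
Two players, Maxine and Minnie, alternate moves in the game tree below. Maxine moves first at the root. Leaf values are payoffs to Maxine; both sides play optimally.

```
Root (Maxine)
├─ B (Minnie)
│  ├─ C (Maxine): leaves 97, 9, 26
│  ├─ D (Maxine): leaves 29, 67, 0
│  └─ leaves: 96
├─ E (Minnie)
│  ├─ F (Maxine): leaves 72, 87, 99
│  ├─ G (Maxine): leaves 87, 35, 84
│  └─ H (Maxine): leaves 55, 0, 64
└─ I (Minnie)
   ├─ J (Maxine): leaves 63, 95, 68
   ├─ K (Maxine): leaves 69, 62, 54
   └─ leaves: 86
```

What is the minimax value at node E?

F: max(72, 87, 99) = 99
G: max(87, 35, 84) = 87
H: max(55, 0, 64) = 64
E: min(99, 87, 64) = 64

64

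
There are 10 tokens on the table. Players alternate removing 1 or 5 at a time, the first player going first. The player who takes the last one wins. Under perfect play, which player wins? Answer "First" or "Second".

Second

i:   0  1  2  3  4  5  6  7  8  9 10
     L  W  L  W  L  W  L  W  L  W  L
Position 10 is L, so the second player wins.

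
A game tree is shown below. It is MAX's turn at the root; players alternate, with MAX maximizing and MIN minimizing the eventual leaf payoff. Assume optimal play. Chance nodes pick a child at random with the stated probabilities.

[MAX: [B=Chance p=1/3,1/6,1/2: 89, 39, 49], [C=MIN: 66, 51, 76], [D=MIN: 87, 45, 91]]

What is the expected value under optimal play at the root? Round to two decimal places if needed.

60.67

B (Chance): 1/3·89 + 1/6·39 + 1/2·49 = 60.67
C (MIN): min(66, 51, 76) = 51
D (MIN): min(87, 45, 91) = 45
Root (MAX): max(60.67, 51, 45) = 60.67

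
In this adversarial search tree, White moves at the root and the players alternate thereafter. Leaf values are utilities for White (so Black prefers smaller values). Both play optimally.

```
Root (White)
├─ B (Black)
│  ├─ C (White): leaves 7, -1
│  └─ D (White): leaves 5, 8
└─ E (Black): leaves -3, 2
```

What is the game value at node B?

7

C: max(7, -1) = 7
D: max(5, 8) = 8
B: min(7, 8) = 7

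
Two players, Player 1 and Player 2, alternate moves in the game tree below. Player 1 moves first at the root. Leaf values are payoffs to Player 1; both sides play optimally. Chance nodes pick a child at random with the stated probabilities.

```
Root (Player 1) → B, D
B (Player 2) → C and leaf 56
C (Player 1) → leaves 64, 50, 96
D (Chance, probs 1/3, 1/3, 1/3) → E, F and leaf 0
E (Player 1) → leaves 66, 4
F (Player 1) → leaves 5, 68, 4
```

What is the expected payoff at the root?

56

C (Player 1): max(64, 50, 96) = 96
B (Player 2): min(96, 56) = 56
E (Player 1): max(66, 4) = 66
F (Player 1): max(5, 68, 4) = 68
D (Chance): 1/3·66 + 1/3·68 + 1/3·0 = 44.67
Root (Player 1): max(56, 44.67) = 56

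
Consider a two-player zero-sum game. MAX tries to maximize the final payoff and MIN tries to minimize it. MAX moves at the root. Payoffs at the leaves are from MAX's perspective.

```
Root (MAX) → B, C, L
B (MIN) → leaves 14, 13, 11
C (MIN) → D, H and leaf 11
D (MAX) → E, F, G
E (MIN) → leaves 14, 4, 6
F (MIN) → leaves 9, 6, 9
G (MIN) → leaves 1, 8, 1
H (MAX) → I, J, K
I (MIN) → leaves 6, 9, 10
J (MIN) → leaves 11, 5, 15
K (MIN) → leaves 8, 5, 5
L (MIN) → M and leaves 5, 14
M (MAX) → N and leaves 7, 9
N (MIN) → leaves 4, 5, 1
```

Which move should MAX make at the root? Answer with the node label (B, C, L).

B (MIN): min(14, 13, 11) = 11
E (MIN): min(14, 4, 6) = 4
F (MIN): min(9, 6, 9) = 6
G (MIN): min(1, 8, 1) = 1
D (MAX): max(4, 6, 1) = 6
I (MIN): min(6, 9, 10) = 6
J (MIN): min(11, 5, 15) = 5
K (MIN): min(8, 5, 5) = 5
H (MAX): max(6, 5, 5) = 6
C (MIN): min(6, 6, 11) = 6
N (MIN): min(4, 5, 1) = 1
M (MAX): max(1, 7, 9) = 9
L (MIN): min(9, 5, 14) = 5
Root (MAX): max(11, 6, 5) = 11
MAX picks the child with the highest value: B (value 11).

B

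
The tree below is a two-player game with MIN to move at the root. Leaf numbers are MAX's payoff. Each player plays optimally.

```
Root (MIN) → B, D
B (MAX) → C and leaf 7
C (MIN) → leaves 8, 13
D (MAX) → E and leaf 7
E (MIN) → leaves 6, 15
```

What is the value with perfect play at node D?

E: min(6, 15) = 6
D: max(6, 7) = 7

7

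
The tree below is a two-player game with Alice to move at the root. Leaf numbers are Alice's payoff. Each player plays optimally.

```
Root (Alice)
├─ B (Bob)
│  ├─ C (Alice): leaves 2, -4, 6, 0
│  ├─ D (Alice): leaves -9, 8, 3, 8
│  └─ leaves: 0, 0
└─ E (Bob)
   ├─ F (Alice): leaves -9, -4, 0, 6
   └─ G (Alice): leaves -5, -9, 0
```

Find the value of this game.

C (Alice): max(2, -4, 6, 0) = 6
D (Alice): max(-9, 8, 3, 8) = 8
B (Bob): min(6, 8, 0, 0) = 0
F (Alice): max(-9, -4, 0, 6) = 6
G (Alice): max(-5, -9, 0) = 0
E (Bob): min(6, 0) = 0
Root (Alice): max(0, 0) = 0

0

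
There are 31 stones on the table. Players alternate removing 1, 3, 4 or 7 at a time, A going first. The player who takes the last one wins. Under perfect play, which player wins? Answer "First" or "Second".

Compute winning (W) and losing (L) positions by backward induction:
i:   0  1  2  3  4  5  6  7  8  9 10 11 12 13 14 15 16 17 18 19 20 21 22 23 24 25 26 27 28 29 30 31
     L  W  L  W  W  W  W  W  L  W  L  W  W  W  W  W  L  W  L  W  W  W  W  W  L  W  L  W  W  W  W  W
Position 31 is W, so the first player wins.

First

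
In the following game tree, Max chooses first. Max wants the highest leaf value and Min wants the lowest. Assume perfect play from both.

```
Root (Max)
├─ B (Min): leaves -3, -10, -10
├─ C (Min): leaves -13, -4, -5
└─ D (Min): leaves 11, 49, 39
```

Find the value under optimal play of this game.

11

B (Min): min(-3, -10, -10) = -10
C (Min): min(-13, -4, -5) = -13
D (Min): min(11, 49, 39) = 11
Root (Max): max(-10, -13, 11) = 11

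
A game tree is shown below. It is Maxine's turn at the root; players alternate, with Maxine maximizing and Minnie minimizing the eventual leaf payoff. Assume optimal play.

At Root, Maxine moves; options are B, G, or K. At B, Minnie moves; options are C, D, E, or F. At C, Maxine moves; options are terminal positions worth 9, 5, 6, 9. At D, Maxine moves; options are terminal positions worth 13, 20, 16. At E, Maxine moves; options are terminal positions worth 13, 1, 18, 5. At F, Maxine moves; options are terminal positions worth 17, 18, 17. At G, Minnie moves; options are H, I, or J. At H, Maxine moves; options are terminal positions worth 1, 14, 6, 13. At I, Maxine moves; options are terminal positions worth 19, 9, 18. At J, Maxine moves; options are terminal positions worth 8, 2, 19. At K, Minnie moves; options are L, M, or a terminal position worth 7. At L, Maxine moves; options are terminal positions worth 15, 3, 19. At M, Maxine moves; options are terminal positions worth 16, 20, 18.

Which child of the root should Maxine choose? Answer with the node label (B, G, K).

G

C (Maxine): max(9, 5, 6, 9) = 9
D (Maxine): max(13, 20, 16) = 20
E (Maxine): max(13, 1, 18, 5) = 18
F (Maxine): max(17, 18, 17) = 18
B (Minnie): min(9, 20, 18, 18) = 9
H (Maxine): max(1, 14, 6, 13) = 14
I (Maxine): max(19, 9, 18) = 19
J (Maxine): max(8, 2, 19) = 19
G (Minnie): min(14, 19, 19) = 14
L (Maxine): max(15, 3, 19) = 19
M (Maxine): max(16, 20, 18) = 20
K (Minnie): min(19, 20, 7) = 7
Root (Maxine): max(9, 14, 7) = 14
Maxine picks the child with the highest value: G (value 14).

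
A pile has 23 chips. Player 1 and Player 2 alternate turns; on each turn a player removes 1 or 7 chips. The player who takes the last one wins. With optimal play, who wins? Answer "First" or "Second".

Positions where the player to move wins (W) vs loses (L):
i:   0  1  2  3  4  5  6  7  8  9 10 11 12 13 14 15 16 17 18 19 20 21 22 23
     L  W  L  W  L  W  L  W  L  W  L  W  L  W  L  W  L  W  L  W  L  W  L  W
Position 23 is W, so the first player wins.

First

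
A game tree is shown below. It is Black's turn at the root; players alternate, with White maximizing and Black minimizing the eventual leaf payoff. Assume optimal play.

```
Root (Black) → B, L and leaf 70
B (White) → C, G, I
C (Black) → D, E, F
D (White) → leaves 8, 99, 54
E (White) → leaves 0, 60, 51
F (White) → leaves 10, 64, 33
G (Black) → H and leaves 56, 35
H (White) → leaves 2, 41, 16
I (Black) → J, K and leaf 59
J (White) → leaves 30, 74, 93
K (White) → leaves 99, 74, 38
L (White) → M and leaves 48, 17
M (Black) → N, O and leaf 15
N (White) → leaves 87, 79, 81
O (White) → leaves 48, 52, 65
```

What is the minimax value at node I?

59

J: max(30, 74, 93) = 93
K: max(99, 74, 38) = 99
I: min(93, 99, 59) = 59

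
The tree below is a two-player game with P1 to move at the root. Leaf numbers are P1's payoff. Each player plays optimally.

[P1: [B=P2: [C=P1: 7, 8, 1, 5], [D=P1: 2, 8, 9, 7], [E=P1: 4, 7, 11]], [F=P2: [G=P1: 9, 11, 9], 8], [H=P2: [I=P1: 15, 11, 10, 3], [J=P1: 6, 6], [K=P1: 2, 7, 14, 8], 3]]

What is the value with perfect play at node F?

G: max(9, 11, 9) = 11
F: min(11, 8) = 8

8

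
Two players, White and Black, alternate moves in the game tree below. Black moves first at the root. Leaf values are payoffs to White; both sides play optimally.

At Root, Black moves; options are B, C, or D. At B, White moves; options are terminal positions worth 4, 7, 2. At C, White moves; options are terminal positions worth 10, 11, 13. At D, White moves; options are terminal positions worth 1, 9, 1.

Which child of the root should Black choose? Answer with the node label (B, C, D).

B

B (White): max(4, 7, 2) = 7
C (White): max(10, 11, 13) = 13
D (White): max(1, 9, 1) = 9
Root (Black): min(7, 13, 9) = 7
Black picks the child with the lowest value: B (value 7).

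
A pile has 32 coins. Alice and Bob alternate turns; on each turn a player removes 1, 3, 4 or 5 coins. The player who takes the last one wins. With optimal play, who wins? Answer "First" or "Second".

i:   0  1  2  3  4  5  6  7  8  9 10 11 12 13 14 15 16 17 18 19 20 21 22 23 24 25 26 27 28 29 30 31 32
     L  W  L  W  W  W  W  W  L  W  L  W  W  W  W  W  L  W  L  W  W  W  W  W  L  W  L  W  W  W  W  W  L
Position 32 is L, so the second player wins.

Second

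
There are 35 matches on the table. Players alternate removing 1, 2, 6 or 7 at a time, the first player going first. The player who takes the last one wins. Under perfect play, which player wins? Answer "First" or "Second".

Second

i:   0  1  2  3  4  5  6  7  8  9 10 11 12 13 14 15 16 17 18 19 20 21 22 23 24 25 26 27 28 29 30 31 32 33 34 35
     L  W  W  L  W  W  W  W  L  W  W  L  W  W  W  W  L  W  W  L  W  W  W  W  L  W  W  L  W  W  W  W  L  W  W  L
Position 35 is L, so the second player wins.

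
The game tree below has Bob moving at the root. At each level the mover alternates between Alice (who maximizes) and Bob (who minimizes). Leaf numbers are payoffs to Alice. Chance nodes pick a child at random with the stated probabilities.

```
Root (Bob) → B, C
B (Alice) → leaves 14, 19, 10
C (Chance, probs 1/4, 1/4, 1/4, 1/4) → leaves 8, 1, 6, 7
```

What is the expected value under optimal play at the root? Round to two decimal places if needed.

B (Alice): max(14, 19, 10) = 19
C (Chance): 1/4·8 + 1/4·1 + 1/4·6 + 1/4·7 = 5.5
Root (Bob): min(19, 5.5) = 5.5

5.5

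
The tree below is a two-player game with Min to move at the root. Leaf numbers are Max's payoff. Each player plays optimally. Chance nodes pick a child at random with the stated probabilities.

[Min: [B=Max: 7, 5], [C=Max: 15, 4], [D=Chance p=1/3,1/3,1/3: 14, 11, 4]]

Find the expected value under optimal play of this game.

7

B (Max): max(7, 5) = 7
C (Max): max(15, 4) = 15
D (Chance): 1/3·14 + 1/3·11 + 1/3·4 = 9.67
Root (Min): min(7, 15, 9.67) = 7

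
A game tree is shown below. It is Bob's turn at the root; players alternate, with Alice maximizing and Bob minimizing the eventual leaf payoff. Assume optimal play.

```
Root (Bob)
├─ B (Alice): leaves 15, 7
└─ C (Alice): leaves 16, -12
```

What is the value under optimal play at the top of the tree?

B (Alice): max(15, 7) = 15
C (Alice): max(16, -12) = 16
Root (Bob): min(15, 16) = 15

15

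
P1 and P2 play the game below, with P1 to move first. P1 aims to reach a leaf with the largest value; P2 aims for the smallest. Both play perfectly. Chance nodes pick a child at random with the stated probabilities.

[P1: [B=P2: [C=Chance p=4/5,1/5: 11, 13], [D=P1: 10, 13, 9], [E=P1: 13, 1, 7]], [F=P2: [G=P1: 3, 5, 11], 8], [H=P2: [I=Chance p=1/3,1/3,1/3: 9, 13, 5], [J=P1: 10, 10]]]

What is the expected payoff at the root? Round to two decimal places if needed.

C (Chance): 4/5·11 + 1/5·13 = 11.4
D (P1): max(10, 13, 9) = 13
E (P1): max(13, 1, 7) = 13
B (P2): min(11.4, 13, 13) = 11.4
G (P1): max(3, 5, 11) = 11
F (P2): min(11, 8) = 8
I (Chance): 1/3·9 + 1/3·13 + 1/3·5 = 9
J (P1): max(10, 10) = 10
H (P2): min(9, 10) = 9
Root (P1): max(11.4, 8, 9) = 11.4

11.4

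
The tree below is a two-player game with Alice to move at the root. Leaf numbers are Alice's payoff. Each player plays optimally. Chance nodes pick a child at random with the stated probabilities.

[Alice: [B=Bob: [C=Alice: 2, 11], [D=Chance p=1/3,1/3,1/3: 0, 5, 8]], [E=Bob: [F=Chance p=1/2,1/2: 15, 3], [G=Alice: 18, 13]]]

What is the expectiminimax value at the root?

C (Alice): max(2, 11) = 11
D (Chance): 1/3·0 + 1/3·5 + 1/3·8 = 4.33
B (Bob): min(11, 4.33) = 4.33
F (Chance): 1/2·15 + 1/2·3 = 9
G (Alice): max(18, 13) = 18
E (Bob): min(9, 18) = 9
Root (Alice): max(4.33, 9) = 9

9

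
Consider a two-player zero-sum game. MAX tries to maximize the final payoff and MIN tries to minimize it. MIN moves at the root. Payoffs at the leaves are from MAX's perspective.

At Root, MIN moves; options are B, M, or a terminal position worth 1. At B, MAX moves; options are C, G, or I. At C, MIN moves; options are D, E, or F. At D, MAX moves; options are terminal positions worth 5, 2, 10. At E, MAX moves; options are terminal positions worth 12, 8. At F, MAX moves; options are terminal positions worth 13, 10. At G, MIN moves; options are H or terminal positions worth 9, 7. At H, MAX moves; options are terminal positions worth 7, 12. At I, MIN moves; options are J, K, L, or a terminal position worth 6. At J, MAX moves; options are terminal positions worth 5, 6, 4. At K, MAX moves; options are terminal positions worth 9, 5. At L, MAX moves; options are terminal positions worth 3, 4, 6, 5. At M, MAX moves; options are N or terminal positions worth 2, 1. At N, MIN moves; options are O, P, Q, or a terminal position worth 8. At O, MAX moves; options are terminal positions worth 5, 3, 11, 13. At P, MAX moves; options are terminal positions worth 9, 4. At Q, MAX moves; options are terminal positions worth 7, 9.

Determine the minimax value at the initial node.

1

D (MAX): max(5, 2, 10) = 10
E (MAX): max(12, 8) = 12
F (MAX): max(13, 10) = 13
C (MIN): min(10, 12, 13) = 10
H (MAX): max(7, 12) = 12
G (MIN): min(12, 9, 7) = 7
J (MAX): max(5, 6, 4) = 6
K (MAX): max(9, 5) = 9
L (MAX): max(3, 4, 6, 5) = 6
I (MIN): min(6, 9, 6, 6) = 6
B (MAX): max(10, 7, 6) = 10
O (MAX): max(5, 3, 11, 13) = 13
P (MAX): max(9, 4) = 9
Q (MAX): max(7, 9) = 9
N (MIN): min(13, 9, 9, 8) = 8
M (MAX): max(8, 2, 1) = 8
Root (MIN): min(10, 8, 1) = 1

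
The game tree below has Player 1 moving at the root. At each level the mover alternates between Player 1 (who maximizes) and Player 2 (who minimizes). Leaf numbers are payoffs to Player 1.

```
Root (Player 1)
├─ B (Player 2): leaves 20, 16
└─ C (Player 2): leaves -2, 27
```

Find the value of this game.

16

B (Player 2): min(20, 16) = 16
C (Player 2): min(-2, 27) = -2
Root (Player 1): max(16, -2) = 16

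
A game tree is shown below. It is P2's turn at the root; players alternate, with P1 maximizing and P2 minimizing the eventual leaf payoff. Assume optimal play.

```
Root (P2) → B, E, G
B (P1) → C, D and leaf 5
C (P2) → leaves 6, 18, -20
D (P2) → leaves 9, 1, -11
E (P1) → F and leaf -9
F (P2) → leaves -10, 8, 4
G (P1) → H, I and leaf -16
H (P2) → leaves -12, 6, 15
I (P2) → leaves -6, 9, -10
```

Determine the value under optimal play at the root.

C (P2): min(6, 18, -20) = -20
D (P2): min(9, 1, -11) = -11
B (P1): max(-20, -11, 5) = 5
F (P2): min(-10, 8, 4) = -10
E (P1): max(-10, -9) = -9
H (P2): min(-12, 6, 15) = -12
I (P2): min(-6, 9, -10) = -10
G (P1): max(-12, -10, -16) = -10
Root (P2): min(5, -9, -10) = -10

-10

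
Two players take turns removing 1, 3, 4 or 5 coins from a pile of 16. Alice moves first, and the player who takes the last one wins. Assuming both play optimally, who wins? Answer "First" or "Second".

Second

Compute winning (W) and losing (L) positions by backward induction:
i:   0  1  2  3  4  5  6  7  8  9 10 11 12 13 14 15 16
     L  W  L  W  W  W  W  W  L  W  L  W  W  W  W  W  L
Position 16 is L, so the second player wins.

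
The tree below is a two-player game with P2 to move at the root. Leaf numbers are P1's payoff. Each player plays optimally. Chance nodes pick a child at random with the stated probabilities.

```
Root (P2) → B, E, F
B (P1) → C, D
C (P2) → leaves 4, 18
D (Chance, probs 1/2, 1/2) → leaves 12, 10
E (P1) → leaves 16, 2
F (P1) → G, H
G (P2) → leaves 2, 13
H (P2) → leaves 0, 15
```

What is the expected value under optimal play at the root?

2

C (P2): min(4, 18) = 4
D (Chance): 1/2·12 + 1/2·10 = 11
B (P1): max(4, 11) = 11
E (P1): max(16, 2) = 16
G (P2): min(2, 13) = 2
H (P2): min(0, 15) = 0
F (P1): max(2, 0) = 2
Root (P2): min(11, 16, 2) = 2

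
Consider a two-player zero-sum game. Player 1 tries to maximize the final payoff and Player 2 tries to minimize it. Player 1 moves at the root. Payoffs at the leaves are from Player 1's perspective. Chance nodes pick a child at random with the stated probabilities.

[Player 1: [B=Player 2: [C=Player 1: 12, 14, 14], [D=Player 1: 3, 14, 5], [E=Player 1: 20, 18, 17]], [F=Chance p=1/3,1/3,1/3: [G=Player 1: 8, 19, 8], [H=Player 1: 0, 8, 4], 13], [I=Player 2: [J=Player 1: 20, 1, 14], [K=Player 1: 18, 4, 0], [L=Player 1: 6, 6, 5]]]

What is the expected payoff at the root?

14

C (Player 1): max(12, 14, 14) = 14
D (Player 1): max(3, 14, 5) = 14
E (Player 1): max(20, 18, 17) = 20
B (Player 2): min(14, 14, 20) = 14
G (Player 1): max(8, 19, 8) = 19
H (Player 1): max(0, 8, 4) = 8
F (Chance): 1/3·19 + 1/3·8 + 1/3·13 = 13.33
J (Player 1): max(20, 1, 14) = 20
K (Player 1): max(18, 4, 0) = 18
L (Player 1): max(6, 6, 5) = 6
I (Player 2): min(20, 18, 6) = 6
Root (Player 1): max(14, 13.33, 6) = 14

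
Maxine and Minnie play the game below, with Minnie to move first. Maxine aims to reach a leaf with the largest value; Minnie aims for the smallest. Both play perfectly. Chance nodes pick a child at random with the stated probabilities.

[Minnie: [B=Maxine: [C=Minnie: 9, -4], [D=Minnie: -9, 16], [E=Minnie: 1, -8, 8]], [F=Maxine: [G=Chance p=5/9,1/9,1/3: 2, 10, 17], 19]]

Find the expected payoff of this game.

C (Minnie): min(9, -4) = -4
D (Minnie): min(-9, 16) = -9
E (Minnie): min(1, -8, 8) = -8
B (Maxine): max(-4, -9, -8) = -4
G (Chance): 5/9·2 + 1/9·10 + 1/3·17 = 7.89
F (Maxine): max(7.89, 19) = 19
Root (Minnie): min(-4, 19) = -4

-4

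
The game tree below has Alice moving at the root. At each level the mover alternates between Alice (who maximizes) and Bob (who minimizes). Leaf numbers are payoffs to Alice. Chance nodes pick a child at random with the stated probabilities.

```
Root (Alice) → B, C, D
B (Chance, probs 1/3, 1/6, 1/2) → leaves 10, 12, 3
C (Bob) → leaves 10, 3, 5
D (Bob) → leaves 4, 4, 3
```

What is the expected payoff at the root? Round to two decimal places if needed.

6.83

B (Chance): 1/3·10 + 1/6·12 + 1/2·3 = 6.83
C (Bob): min(10, 3, 5) = 3
D (Bob): min(4, 4, 3) = 3
Root (Alice): max(6.83, 3, 3) = 6.83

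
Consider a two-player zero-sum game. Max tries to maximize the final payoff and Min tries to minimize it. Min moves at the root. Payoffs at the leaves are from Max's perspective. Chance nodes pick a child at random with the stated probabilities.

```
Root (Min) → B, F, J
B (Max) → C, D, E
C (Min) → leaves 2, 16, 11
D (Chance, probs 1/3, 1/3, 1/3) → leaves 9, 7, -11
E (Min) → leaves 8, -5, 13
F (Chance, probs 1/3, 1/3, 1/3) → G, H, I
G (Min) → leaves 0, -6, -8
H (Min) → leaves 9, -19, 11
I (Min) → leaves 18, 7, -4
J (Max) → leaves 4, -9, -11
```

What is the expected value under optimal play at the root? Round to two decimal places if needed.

-10.33

C (Min): min(2, 16, 11) = 2
D (Chance): 1/3·9 + 1/3·7 + 1/3·-11 = 1.67
E (Min): min(8, -5, 13) = -5
B (Max): max(2, 1.67, -5) = 2
G (Min): min(0, -6, -8) = -8
H (Min): min(9, -19, 11) = -19
I (Min): min(18, 7, -4) = -4
F (Chance): 1/3·-8 + 1/3·-19 + 1/3·-4 = -10.33
J (Max): max(4, -9, -11) = 4
Root (Min): min(2, -10.33, 4) = -10.33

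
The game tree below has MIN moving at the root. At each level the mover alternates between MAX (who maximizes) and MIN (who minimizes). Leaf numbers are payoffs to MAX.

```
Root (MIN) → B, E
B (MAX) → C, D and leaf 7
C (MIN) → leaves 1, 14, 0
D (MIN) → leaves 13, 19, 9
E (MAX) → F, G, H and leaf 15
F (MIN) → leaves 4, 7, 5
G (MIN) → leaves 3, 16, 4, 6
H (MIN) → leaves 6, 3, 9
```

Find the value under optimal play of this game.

9

C (MIN): min(1, 14, 0) = 0
D (MIN): min(13, 19, 9) = 9
B (MAX): max(0, 9, 7) = 9
F (MIN): min(4, 7, 5) = 4
G (MIN): min(3, 16, 4, 6) = 3
H (MIN): min(6, 3, 9) = 3
E (MAX): max(4, 3, 3, 15) = 15
Root (MIN): min(9, 15) = 9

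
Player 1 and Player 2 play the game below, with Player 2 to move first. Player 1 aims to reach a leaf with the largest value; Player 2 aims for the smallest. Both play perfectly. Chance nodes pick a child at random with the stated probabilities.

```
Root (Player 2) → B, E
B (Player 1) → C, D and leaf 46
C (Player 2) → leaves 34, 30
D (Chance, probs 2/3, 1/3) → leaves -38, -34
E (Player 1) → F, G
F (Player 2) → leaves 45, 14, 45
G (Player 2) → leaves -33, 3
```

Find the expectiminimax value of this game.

14

C (Player 2): min(34, 30) = 30
D (Chance): 2/3·-38 + 1/3·-34 = -36.67
B (Player 1): max(30, -36.67, 46) = 46
F (Player 2): min(45, 14, 45) = 14
G (Player 2): min(-33, 3) = -33
E (Player 1): max(14, -33) = 14
Root (Player 2): min(46, 14) = 14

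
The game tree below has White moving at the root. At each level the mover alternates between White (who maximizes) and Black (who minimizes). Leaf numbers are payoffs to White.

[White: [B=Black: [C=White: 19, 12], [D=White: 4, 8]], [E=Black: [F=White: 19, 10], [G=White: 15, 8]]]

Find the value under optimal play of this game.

C (White): max(19, 12) = 19
D (White): max(4, 8) = 8
B (Black): min(19, 8) = 8
F (White): max(19, 10) = 19
G (White): max(15, 8) = 15
E (Black): min(19, 15) = 15
Root (White): max(8, 15) = 15

15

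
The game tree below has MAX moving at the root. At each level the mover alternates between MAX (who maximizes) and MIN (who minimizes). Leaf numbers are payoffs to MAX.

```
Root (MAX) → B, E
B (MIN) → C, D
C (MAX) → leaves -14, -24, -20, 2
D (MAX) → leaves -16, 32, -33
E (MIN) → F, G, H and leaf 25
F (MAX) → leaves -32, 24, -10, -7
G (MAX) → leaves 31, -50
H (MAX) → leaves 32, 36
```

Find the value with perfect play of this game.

24

C (MAX): max(-14, -24, -20, 2) = 2
D (MAX): max(-16, 32, -33) = 32
B (MIN): min(2, 32) = 2
F (MAX): max(-32, 24, -10, -7) = 24
G (MAX): max(31, -50) = 31
H (MAX): max(32, 36) = 36
E (MIN): min(24, 31, 36, 25) = 24
Root (MAX): max(2, 24) = 24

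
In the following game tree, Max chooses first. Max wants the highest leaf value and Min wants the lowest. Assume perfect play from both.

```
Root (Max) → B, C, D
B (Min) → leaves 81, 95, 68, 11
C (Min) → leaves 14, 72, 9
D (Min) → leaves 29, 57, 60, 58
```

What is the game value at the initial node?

B (Min): min(81, 95, 68, 11) = 11
C (Min): min(14, 72, 9) = 9
D (Min): min(29, 57, 60, 58) = 29
Root (Max): max(11, 9, 29) = 29

29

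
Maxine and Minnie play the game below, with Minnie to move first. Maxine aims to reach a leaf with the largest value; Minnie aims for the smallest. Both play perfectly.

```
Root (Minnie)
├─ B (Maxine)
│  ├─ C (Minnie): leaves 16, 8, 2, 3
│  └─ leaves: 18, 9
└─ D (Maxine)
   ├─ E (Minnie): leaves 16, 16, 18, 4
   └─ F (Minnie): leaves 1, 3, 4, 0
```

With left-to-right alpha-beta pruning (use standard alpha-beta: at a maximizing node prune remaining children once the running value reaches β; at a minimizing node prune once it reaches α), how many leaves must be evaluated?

C [α=-∞,β=+∞]: v=2
B [α=-∞,β=+∞]: v=18
E [α=-∞,β=18]: v=4
F [α=4,β=18]: v=1 after child 1 ≤ α → α-cutoff, skip 3
D [α=-∞,β=18]: v=4
Root [α=-∞,β=+∞]: v=4
Leaves evaluated: 11 of 14.

11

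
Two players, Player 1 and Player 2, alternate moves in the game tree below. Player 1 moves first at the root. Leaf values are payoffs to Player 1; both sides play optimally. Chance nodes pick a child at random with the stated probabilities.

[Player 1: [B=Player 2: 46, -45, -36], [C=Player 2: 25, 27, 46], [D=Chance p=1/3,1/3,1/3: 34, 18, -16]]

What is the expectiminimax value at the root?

B (Player 2): min(46, -45, -36) = -45
C (Player 2): min(25, 27, 46) = 25
D (Chance): 1/3·34 + 1/3·18 + 1/3·-16 = 12
Root (Player 1): max(-45, 25, 12) = 25

25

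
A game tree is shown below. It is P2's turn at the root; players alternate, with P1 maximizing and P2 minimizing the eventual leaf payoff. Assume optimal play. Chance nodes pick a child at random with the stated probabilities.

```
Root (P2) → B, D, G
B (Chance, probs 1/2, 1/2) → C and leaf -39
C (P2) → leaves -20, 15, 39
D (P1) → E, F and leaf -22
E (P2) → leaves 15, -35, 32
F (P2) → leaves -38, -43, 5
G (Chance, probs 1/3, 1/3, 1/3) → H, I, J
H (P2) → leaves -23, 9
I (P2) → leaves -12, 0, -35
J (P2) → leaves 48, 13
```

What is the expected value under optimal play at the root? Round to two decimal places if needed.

-29.5

C (P2): min(-20, 15, 39) = -20
B (Chance): 1/2·-20 + 1/2·-39 = -29.5
E (P2): min(15, -35, 32) = -35
F (P2): min(-38, -43, 5) = -43
D (P1): max(-35, -43, -22) = -22
H (P2): min(-23, 9) = -23
I (P2): min(-12, 0, -35) = -35
J (P2): min(48, 13) = 13
G (Chance): 1/3·-23 + 1/3·-35 + 1/3·13 = -15
Root (P2): min(-29.5, -22, -15) = -29.5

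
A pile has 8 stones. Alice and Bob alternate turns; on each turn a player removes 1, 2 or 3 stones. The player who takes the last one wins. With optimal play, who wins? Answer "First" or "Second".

Compute winning (W) and losing (L) positions by backward induction:
i:   0  1  2  3  4  5  6  7  8
     L  W  W  W  L  W  W  W  L
Position 8 is L, so the second player wins.

Second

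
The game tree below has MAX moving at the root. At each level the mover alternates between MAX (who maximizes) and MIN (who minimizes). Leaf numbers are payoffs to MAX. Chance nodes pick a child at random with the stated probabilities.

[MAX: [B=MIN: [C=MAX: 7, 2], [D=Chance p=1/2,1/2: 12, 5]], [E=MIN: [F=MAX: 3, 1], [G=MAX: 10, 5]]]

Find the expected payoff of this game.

7

C (MAX): max(7, 2) = 7
D (Chance): 1/2·12 + 1/2·5 = 8.5
B (MIN): min(7, 8.5) = 7
F (MAX): max(3, 1) = 3
G (MAX): max(10, 5) = 10
E (MIN): min(3, 10) = 3
Root (MAX): max(7, 3) = 7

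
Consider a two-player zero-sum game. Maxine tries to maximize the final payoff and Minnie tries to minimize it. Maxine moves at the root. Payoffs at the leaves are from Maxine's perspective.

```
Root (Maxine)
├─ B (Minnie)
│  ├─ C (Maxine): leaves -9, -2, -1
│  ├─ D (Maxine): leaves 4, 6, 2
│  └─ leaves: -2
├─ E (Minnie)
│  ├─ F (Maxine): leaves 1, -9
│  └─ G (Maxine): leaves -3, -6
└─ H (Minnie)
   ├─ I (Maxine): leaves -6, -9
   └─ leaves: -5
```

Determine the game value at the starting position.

C (Maxine): max(-9, -2, -1) = -1
D (Maxine): max(4, 6, 2) = 6
B (Minnie): min(-1, 6, -2) = -2
F (Maxine): max(1, -9) = 1
G (Maxine): max(-3, -6) = -3
E (Minnie): min(1, -3) = -3
I (Maxine): max(-6, -9) = -6
H (Minnie): min(-6, -5) = -6
Root (Maxine): max(-2, -3, -6) = -2

-2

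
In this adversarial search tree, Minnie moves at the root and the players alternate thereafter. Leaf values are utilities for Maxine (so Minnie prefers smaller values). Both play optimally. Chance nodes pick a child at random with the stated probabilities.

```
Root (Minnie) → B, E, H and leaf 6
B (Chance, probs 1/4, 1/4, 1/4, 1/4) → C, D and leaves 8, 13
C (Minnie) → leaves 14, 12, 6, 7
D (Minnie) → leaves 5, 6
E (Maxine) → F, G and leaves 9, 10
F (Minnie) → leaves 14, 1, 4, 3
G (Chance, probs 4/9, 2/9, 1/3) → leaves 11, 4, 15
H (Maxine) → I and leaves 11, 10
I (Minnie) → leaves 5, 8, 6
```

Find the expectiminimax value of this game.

C (Minnie): min(14, 12, 6, 7) = 6
D (Minnie): min(5, 6) = 5
B (Chance): 1/4·6 + 1/4·5 + 1/4·8 + 1/4·13 = 8
F (Minnie): min(14, 1, 4, 3) = 1
G (Chance): 4/9·11 + 2/9·4 + 1/3·15 = 10.78
E (Maxine): max(1, 10.78, 9, 10) = 10.78
I (Minnie): min(5, 8, 6) = 5
H (Maxine): max(5, 11, 10) = 11
Root (Minnie): min(8, 10.78, 11, 6) = 6

6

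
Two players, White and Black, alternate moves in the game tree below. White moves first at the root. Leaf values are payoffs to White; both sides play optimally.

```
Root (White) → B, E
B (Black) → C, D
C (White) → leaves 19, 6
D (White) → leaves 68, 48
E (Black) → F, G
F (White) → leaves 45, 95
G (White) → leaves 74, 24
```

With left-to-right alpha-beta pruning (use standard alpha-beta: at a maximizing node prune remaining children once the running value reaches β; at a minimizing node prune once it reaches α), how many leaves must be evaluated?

C [α=-∞,β=+∞]: v=19
D [α=-∞,β=19]: v=68 after child 1 ≥ β → β-cutoff, skip 1
B [α=-∞,β=+∞]: v=19
F [α=19,β=+∞]: v=95
G [α=19,β=95]: v=74
E [α=19,β=+∞]: v=74
Root [α=-∞,β=+∞]: v=74
Leaves evaluated: 7 of 8.

7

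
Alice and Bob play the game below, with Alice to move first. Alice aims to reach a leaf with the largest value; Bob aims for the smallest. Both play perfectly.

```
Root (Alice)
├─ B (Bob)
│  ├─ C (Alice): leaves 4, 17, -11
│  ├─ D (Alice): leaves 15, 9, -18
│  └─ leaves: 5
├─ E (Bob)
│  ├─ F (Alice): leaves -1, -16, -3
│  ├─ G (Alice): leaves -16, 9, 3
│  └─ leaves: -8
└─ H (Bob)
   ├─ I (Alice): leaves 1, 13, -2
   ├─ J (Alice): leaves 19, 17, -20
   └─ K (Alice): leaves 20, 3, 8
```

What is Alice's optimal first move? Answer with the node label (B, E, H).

H

C (Alice): max(4, 17, -11) = 17
D (Alice): max(15, 9, -18) = 15
B (Bob): min(17, 15, 5) = 5
F (Alice): max(-1, -16, -3) = -1
G (Alice): max(-16, 9, 3) = 9
E (Bob): min(-1, 9, -8) = -8
I (Alice): max(1, 13, -2) = 13
J (Alice): max(19, 17, -20) = 19
K (Alice): max(20, 3, 8) = 20
H (Bob): min(13, 19, 20) = 13
Root (Alice): max(5, -8, 13) = 13
Alice picks the child with the highest value: H (value 13).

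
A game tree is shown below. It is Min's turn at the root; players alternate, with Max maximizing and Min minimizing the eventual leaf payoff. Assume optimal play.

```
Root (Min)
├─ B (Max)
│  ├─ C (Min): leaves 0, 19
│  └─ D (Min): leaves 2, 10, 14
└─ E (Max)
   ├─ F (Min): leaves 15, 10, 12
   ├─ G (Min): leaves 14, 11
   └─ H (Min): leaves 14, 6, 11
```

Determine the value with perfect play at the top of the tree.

2

C (Min): min(0, 19) = 0
D (Min): min(2, 10, 14) = 2
B (Max): max(0, 2) = 2
F (Min): min(15, 10, 12) = 10
G (Min): min(14, 11) = 11
H (Min): min(14, 6, 11) = 6
E (Max): max(10, 11, 6) = 11
Root (Min): min(2, 11) = 2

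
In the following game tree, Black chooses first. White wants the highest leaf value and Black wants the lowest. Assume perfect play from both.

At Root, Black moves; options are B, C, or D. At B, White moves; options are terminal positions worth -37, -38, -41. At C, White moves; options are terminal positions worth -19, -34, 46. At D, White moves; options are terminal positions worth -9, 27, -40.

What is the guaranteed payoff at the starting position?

B (White): max(-37, -38, -41) = -37
C (White): max(-19, -34, 46) = 46
D (White): max(-9, 27, -40) = 27
Root (Black): min(-37, 46, 27) = -37

-37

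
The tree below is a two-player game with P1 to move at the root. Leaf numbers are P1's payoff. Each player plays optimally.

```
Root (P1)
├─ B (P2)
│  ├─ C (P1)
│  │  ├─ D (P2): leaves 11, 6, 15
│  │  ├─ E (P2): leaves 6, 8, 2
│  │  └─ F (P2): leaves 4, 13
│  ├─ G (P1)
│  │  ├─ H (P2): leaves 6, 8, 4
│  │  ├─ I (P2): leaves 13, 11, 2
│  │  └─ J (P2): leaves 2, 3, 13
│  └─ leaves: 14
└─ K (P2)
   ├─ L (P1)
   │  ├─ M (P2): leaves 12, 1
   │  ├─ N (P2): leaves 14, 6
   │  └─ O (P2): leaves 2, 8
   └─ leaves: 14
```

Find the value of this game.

D (P2): min(11, 6, 15) = 6
E (P2): min(6, 8, 2) = 2
F (P2): min(4, 13) = 4
C (P1): max(6, 2, 4) = 6
H (P2): min(6, 8, 4) = 4
I (P2): min(13, 11, 2) = 2
J (P2): min(2, 3, 13) = 2
G (P1): max(4, 2, 2) = 4
B (P2): min(6, 4, 14) = 4
M (P2): min(12, 1) = 1
N (P2): min(14, 6) = 6
O (P2): min(2, 8) = 2
L (P1): max(1, 6, 2) = 6
K (P2): min(6, 14) = 6
Root (P1): max(4, 6) = 6

6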